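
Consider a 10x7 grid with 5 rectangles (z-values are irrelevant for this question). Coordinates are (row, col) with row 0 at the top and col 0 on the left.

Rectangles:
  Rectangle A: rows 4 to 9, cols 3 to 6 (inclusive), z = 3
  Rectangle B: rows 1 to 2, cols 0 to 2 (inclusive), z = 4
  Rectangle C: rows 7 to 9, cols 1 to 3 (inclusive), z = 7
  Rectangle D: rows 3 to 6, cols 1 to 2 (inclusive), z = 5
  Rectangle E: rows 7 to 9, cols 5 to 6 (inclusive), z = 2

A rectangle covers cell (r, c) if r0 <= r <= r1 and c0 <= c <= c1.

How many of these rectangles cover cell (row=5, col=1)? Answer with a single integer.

Answer: 1

Derivation:
Check cell (5,1):
  A: rows 4-9 cols 3-6 -> outside (col miss)
  B: rows 1-2 cols 0-2 -> outside (row miss)
  C: rows 7-9 cols 1-3 -> outside (row miss)
  D: rows 3-6 cols 1-2 -> covers
  E: rows 7-9 cols 5-6 -> outside (row miss)
Count covering = 1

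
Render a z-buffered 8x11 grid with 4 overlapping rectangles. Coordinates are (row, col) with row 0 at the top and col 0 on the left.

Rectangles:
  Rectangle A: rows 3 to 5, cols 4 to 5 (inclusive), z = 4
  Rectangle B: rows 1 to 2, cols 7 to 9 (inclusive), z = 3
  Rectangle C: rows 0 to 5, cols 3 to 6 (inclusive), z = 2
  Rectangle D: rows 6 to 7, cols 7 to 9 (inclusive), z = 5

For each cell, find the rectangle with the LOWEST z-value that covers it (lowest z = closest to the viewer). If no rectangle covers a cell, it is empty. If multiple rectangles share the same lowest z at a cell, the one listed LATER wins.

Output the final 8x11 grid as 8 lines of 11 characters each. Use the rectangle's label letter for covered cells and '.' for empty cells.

...CCCC....
...CCCCBBB.
...CCCCBBB.
...CCCC....
...CCCC....
...CCCC....
.......DDD.
.......DDD.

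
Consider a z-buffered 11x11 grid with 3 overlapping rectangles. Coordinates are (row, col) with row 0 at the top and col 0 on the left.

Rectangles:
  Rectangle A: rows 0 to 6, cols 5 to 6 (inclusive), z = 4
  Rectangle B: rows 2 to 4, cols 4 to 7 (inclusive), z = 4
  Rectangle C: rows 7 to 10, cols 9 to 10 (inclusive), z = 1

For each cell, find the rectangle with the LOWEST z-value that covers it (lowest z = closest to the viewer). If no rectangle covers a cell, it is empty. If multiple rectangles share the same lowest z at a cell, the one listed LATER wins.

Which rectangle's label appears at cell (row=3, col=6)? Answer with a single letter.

Answer: B

Derivation:
Check cell (3,6):
  A: rows 0-6 cols 5-6 z=4 -> covers; best now A (z=4)
  B: rows 2-4 cols 4-7 z=4 -> covers; best now B (z=4)
  C: rows 7-10 cols 9-10 -> outside (row miss)
Winner: B at z=4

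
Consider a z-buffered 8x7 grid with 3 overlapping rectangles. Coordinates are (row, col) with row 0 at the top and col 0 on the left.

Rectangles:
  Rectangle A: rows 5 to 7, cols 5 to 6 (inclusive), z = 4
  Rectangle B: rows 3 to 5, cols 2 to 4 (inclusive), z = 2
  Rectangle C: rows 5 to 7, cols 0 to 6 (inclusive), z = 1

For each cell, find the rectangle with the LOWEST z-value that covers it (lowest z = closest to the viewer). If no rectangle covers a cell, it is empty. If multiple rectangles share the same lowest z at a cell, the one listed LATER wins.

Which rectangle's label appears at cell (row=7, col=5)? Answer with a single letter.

Answer: C

Derivation:
Check cell (7,5):
  A: rows 5-7 cols 5-6 z=4 -> covers; best now A (z=4)
  B: rows 3-5 cols 2-4 -> outside (row miss)
  C: rows 5-7 cols 0-6 z=1 -> covers; best now C (z=1)
Winner: C at z=1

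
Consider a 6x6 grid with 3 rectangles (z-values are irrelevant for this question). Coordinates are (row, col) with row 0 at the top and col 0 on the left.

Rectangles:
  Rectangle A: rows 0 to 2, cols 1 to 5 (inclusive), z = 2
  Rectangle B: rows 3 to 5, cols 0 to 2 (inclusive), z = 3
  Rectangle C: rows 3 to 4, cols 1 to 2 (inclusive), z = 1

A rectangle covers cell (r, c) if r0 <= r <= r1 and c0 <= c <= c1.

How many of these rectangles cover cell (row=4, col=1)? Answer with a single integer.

Check cell (4,1):
  A: rows 0-2 cols 1-5 -> outside (row miss)
  B: rows 3-5 cols 0-2 -> covers
  C: rows 3-4 cols 1-2 -> covers
Count covering = 2

Answer: 2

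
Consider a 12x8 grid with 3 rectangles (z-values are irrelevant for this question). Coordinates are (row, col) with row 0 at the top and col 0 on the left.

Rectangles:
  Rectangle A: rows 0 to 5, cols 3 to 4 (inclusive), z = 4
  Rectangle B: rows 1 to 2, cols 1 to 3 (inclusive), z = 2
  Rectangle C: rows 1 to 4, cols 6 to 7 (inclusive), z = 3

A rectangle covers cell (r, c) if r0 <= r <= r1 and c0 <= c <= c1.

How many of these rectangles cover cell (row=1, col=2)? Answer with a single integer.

Check cell (1,2):
  A: rows 0-5 cols 3-4 -> outside (col miss)
  B: rows 1-2 cols 1-3 -> covers
  C: rows 1-4 cols 6-7 -> outside (col miss)
Count covering = 1

Answer: 1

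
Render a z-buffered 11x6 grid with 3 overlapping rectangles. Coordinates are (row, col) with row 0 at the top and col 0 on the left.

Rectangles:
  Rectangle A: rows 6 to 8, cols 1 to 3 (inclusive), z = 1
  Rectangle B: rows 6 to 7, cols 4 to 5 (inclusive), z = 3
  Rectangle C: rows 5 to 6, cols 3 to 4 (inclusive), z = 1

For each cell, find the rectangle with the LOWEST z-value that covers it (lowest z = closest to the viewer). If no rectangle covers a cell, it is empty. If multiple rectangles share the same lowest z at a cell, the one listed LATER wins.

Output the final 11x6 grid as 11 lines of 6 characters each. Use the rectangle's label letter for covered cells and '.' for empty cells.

......
......
......
......
......
...CC.
.AACCB
.AAABB
.AAA..
......
......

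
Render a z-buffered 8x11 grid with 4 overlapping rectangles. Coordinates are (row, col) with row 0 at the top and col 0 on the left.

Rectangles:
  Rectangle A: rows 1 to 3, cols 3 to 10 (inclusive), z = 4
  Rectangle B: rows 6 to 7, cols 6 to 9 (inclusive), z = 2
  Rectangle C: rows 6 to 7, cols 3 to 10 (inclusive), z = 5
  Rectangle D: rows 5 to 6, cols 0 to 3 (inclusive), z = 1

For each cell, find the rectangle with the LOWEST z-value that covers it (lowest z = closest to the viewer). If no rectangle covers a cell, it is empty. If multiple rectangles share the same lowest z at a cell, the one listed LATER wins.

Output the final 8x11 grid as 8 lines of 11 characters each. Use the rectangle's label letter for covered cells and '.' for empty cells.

...........
...AAAAAAAA
...AAAAAAAA
...AAAAAAAA
...........
DDDD.......
DDDDCCBBBBC
...CCCBBBBC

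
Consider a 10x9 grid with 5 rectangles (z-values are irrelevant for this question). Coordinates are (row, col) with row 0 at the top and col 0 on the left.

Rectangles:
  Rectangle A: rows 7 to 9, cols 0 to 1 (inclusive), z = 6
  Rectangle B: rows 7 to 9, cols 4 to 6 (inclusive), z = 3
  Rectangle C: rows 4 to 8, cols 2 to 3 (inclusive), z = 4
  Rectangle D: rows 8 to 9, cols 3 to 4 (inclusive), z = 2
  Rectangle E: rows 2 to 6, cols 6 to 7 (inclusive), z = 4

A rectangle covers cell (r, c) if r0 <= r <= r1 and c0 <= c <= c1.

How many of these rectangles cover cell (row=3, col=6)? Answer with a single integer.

Check cell (3,6):
  A: rows 7-9 cols 0-1 -> outside (row miss)
  B: rows 7-9 cols 4-6 -> outside (row miss)
  C: rows 4-8 cols 2-3 -> outside (row miss)
  D: rows 8-9 cols 3-4 -> outside (row miss)
  E: rows 2-6 cols 6-7 -> covers
Count covering = 1

Answer: 1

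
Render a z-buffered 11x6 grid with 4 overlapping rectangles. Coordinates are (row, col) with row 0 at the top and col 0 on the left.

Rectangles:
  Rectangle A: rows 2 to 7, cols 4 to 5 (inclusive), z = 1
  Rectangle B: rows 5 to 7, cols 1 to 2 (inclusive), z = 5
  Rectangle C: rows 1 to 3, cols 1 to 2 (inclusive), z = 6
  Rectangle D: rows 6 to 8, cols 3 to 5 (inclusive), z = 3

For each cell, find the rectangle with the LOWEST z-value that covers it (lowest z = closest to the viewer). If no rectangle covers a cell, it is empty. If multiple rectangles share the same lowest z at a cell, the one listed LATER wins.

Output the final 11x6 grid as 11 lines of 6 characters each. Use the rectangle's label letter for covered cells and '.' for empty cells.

......
.CC...
.CC.AA
.CC.AA
....AA
.BB.AA
.BBDAA
.BBDAA
...DDD
......
......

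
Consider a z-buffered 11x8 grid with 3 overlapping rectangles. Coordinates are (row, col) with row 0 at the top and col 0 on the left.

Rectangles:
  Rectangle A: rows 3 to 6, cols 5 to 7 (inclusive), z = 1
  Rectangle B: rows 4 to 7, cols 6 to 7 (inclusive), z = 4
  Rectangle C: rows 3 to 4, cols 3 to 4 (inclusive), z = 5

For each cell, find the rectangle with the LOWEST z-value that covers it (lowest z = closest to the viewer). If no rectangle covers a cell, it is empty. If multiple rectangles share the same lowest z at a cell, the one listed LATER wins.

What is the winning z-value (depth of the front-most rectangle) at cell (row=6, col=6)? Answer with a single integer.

Check cell (6,6):
  A: rows 3-6 cols 5-7 z=1 -> covers; best now A (z=1)
  B: rows 4-7 cols 6-7 z=4 -> covers; best now A (z=1)
  C: rows 3-4 cols 3-4 -> outside (row miss)
Winner: A at z=1

Answer: 1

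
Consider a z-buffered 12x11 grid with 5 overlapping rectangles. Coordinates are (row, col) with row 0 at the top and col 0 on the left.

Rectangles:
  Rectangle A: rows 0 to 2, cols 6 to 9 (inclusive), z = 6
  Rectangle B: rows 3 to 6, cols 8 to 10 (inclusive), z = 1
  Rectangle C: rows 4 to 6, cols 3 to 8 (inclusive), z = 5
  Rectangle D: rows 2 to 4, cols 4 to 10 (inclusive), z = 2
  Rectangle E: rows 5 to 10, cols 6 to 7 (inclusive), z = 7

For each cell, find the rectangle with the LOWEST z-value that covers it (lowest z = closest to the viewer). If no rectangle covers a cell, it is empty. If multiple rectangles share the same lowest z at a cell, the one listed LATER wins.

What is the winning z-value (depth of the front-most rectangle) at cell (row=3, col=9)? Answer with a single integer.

Check cell (3,9):
  A: rows 0-2 cols 6-9 -> outside (row miss)
  B: rows 3-6 cols 8-10 z=1 -> covers; best now B (z=1)
  C: rows 4-6 cols 3-8 -> outside (row miss)
  D: rows 2-4 cols 4-10 z=2 -> covers; best now B (z=1)
  E: rows 5-10 cols 6-7 -> outside (row miss)
Winner: B at z=1

Answer: 1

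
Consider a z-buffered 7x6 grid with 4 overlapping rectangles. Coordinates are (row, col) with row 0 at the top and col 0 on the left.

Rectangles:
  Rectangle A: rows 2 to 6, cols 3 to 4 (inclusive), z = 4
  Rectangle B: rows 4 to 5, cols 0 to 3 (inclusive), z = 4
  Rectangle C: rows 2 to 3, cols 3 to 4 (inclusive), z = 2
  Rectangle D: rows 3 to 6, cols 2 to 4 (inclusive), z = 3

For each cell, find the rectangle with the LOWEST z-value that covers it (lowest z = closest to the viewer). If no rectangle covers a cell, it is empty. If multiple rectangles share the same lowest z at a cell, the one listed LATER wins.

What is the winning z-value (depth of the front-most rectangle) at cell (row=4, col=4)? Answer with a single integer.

Check cell (4,4):
  A: rows 2-6 cols 3-4 z=4 -> covers; best now A (z=4)
  B: rows 4-5 cols 0-3 -> outside (col miss)
  C: rows 2-3 cols 3-4 -> outside (row miss)
  D: rows 3-6 cols 2-4 z=3 -> covers; best now D (z=3)
Winner: D at z=3

Answer: 3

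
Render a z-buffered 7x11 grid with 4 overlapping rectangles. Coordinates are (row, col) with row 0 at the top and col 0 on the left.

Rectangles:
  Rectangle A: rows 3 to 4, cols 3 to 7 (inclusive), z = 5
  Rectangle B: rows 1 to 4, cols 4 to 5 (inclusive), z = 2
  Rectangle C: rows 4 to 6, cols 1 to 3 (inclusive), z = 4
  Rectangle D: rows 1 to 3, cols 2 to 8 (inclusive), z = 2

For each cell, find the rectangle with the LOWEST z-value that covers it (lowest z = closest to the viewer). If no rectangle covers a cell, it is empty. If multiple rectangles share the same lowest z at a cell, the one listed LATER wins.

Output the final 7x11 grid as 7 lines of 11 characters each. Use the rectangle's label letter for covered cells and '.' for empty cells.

...........
..DDDDDDD..
..DDDDDDD..
..DDDDDDD..
.CCCBBAA...
.CCC.......
.CCC.......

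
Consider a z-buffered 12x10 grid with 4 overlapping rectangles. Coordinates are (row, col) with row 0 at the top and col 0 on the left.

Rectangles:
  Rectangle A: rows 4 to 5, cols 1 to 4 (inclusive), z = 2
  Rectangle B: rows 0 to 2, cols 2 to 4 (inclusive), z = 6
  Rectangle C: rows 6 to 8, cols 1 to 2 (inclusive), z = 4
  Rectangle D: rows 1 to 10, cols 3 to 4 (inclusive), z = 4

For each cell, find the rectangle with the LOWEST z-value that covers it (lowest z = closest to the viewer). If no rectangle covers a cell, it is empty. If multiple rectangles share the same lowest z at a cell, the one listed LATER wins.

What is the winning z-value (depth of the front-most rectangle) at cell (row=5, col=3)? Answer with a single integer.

Check cell (5,3):
  A: rows 4-5 cols 1-4 z=2 -> covers; best now A (z=2)
  B: rows 0-2 cols 2-4 -> outside (row miss)
  C: rows 6-8 cols 1-2 -> outside (row miss)
  D: rows 1-10 cols 3-4 z=4 -> covers; best now A (z=2)
Winner: A at z=2

Answer: 2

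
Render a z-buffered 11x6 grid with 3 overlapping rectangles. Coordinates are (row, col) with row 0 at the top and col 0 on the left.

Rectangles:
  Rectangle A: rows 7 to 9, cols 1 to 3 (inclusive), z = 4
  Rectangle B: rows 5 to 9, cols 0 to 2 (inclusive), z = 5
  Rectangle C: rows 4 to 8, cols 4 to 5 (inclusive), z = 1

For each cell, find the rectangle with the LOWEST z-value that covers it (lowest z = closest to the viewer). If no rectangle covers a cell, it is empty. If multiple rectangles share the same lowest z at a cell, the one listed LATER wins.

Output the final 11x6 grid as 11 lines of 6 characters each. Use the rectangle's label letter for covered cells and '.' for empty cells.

......
......
......
......
....CC
BBB.CC
BBB.CC
BAAACC
BAAACC
BAAA..
......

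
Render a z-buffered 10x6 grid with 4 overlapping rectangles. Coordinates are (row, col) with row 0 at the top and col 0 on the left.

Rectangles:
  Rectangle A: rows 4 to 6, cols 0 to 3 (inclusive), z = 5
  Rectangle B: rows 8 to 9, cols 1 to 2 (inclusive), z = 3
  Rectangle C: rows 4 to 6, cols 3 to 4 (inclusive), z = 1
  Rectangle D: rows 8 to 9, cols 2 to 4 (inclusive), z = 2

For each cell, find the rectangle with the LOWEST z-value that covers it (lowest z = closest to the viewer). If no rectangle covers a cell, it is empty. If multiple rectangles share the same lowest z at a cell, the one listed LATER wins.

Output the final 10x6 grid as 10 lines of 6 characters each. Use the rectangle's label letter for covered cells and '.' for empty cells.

......
......
......
......
AAACC.
AAACC.
AAACC.
......
.BDDD.
.BDDD.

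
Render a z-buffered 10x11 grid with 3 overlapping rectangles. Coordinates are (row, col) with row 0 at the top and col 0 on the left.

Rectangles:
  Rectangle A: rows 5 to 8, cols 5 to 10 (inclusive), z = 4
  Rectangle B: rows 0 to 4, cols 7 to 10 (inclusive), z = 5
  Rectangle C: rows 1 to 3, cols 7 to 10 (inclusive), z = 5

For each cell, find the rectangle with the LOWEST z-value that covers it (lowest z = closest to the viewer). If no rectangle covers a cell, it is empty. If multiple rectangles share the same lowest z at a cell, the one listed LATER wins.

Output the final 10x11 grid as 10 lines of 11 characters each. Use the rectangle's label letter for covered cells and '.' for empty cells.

.......BBBB
.......CCCC
.......CCCC
.......CCCC
.......BBBB
.....AAAAAA
.....AAAAAA
.....AAAAAA
.....AAAAAA
...........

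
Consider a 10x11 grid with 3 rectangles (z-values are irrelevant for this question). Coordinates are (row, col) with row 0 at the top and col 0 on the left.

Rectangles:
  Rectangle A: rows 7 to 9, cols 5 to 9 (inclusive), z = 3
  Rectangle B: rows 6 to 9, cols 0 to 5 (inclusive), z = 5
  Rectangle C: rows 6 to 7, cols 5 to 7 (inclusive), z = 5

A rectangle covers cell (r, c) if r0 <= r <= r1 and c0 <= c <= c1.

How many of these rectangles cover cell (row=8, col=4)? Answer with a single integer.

Answer: 1

Derivation:
Check cell (8,4):
  A: rows 7-9 cols 5-9 -> outside (col miss)
  B: rows 6-9 cols 0-5 -> covers
  C: rows 6-7 cols 5-7 -> outside (row miss)
Count covering = 1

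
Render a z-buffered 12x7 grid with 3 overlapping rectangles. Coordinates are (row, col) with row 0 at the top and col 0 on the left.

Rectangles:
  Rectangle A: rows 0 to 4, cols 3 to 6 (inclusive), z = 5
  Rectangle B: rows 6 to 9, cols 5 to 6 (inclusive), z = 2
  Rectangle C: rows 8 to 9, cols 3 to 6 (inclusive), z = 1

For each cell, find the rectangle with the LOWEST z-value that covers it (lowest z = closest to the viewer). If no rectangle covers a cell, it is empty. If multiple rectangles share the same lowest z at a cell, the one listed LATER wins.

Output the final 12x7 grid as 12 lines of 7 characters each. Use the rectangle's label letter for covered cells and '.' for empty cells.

...AAAA
...AAAA
...AAAA
...AAAA
...AAAA
.......
.....BB
.....BB
...CCCC
...CCCC
.......
.......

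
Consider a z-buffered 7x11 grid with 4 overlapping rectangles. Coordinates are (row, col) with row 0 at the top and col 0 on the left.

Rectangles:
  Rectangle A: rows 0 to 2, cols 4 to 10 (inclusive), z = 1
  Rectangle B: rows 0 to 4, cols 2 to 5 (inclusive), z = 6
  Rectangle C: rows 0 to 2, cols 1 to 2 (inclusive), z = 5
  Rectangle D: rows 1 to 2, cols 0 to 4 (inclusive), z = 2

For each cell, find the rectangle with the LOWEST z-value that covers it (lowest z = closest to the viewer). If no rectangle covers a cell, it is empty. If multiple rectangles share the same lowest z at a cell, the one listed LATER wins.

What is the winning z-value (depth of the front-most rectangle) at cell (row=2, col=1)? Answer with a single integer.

Answer: 2

Derivation:
Check cell (2,1):
  A: rows 0-2 cols 4-10 -> outside (col miss)
  B: rows 0-4 cols 2-5 -> outside (col miss)
  C: rows 0-2 cols 1-2 z=5 -> covers; best now C (z=5)
  D: rows 1-2 cols 0-4 z=2 -> covers; best now D (z=2)
Winner: D at z=2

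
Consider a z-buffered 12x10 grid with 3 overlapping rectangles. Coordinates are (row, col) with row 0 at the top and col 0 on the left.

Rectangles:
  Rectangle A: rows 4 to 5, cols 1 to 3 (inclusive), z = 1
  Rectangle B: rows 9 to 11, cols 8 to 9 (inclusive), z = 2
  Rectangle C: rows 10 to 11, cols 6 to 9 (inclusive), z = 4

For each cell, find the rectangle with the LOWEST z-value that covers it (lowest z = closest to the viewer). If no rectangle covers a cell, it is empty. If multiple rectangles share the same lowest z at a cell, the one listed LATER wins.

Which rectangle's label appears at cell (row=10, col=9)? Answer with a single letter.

Answer: B

Derivation:
Check cell (10,9):
  A: rows 4-5 cols 1-3 -> outside (row miss)
  B: rows 9-11 cols 8-9 z=2 -> covers; best now B (z=2)
  C: rows 10-11 cols 6-9 z=4 -> covers; best now B (z=2)
Winner: B at z=2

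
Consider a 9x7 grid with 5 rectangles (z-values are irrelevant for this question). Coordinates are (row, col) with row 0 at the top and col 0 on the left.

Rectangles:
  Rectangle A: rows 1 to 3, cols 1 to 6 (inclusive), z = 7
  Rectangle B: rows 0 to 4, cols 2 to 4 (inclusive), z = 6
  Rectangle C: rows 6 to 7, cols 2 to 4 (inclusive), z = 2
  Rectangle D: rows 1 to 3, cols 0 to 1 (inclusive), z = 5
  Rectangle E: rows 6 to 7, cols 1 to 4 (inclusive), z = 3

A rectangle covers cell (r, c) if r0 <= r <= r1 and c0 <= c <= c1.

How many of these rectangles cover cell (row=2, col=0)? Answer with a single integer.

Check cell (2,0):
  A: rows 1-3 cols 1-6 -> outside (col miss)
  B: rows 0-4 cols 2-4 -> outside (col miss)
  C: rows 6-7 cols 2-4 -> outside (row miss)
  D: rows 1-3 cols 0-1 -> covers
  E: rows 6-7 cols 1-4 -> outside (row miss)
Count covering = 1

Answer: 1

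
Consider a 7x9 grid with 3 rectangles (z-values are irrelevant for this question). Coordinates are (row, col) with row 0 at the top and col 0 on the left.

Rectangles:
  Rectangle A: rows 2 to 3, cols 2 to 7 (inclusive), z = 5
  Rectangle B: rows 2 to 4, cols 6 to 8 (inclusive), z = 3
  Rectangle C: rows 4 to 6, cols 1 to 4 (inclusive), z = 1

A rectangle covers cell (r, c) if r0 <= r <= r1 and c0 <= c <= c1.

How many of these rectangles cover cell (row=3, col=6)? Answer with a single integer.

Check cell (3,6):
  A: rows 2-3 cols 2-7 -> covers
  B: rows 2-4 cols 6-8 -> covers
  C: rows 4-6 cols 1-4 -> outside (row miss)
Count covering = 2

Answer: 2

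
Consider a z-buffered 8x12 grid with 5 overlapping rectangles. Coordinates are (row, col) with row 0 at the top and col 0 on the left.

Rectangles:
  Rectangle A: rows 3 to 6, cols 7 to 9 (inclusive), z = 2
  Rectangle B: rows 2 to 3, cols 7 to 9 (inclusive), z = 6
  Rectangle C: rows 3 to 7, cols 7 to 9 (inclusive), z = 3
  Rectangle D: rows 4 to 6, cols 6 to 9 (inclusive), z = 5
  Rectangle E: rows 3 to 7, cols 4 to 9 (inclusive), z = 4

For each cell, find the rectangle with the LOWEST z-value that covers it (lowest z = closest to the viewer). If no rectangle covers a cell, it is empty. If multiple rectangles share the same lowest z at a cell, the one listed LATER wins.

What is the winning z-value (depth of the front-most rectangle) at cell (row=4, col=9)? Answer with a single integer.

Check cell (4,9):
  A: rows 3-6 cols 7-9 z=2 -> covers; best now A (z=2)
  B: rows 2-3 cols 7-9 -> outside (row miss)
  C: rows 3-7 cols 7-9 z=3 -> covers; best now A (z=2)
  D: rows 4-6 cols 6-9 z=5 -> covers; best now A (z=2)
  E: rows 3-7 cols 4-9 z=4 -> covers; best now A (z=2)
Winner: A at z=2

Answer: 2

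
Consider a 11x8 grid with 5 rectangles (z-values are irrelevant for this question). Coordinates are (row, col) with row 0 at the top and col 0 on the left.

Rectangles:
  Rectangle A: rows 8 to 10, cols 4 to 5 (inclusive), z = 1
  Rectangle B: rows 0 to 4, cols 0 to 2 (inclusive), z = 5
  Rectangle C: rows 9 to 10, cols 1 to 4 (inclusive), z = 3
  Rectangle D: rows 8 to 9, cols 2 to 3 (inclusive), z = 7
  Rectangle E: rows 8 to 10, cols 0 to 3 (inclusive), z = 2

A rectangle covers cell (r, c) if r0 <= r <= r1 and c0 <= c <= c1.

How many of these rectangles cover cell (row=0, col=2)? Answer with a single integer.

Check cell (0,2):
  A: rows 8-10 cols 4-5 -> outside (row miss)
  B: rows 0-4 cols 0-2 -> covers
  C: rows 9-10 cols 1-4 -> outside (row miss)
  D: rows 8-9 cols 2-3 -> outside (row miss)
  E: rows 8-10 cols 0-3 -> outside (row miss)
Count covering = 1

Answer: 1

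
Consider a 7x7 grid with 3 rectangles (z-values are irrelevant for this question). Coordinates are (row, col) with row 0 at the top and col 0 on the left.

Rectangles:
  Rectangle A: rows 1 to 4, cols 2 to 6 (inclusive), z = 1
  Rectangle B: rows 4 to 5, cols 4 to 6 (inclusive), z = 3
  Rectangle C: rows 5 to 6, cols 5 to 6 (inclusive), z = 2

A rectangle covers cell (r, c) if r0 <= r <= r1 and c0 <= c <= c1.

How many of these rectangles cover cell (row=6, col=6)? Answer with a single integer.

Answer: 1

Derivation:
Check cell (6,6):
  A: rows 1-4 cols 2-6 -> outside (row miss)
  B: rows 4-5 cols 4-6 -> outside (row miss)
  C: rows 5-6 cols 5-6 -> covers
Count covering = 1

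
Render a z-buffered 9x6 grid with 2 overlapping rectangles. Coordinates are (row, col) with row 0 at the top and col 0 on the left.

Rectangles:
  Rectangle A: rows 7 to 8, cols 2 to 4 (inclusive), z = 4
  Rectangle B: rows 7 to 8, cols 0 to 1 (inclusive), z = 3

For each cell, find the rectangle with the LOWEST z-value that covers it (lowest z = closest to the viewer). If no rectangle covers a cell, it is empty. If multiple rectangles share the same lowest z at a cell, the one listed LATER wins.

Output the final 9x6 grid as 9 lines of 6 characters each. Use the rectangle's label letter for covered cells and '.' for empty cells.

......
......
......
......
......
......
......
BBAAA.
BBAAA.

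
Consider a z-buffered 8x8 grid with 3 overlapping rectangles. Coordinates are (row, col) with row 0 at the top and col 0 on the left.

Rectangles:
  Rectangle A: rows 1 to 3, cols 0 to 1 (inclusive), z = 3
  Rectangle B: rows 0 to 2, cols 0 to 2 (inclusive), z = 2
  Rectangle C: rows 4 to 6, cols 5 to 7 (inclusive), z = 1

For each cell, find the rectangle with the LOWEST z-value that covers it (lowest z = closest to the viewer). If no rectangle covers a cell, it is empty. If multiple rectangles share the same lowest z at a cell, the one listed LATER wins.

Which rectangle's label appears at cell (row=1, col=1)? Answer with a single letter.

Answer: B

Derivation:
Check cell (1,1):
  A: rows 1-3 cols 0-1 z=3 -> covers; best now A (z=3)
  B: rows 0-2 cols 0-2 z=2 -> covers; best now B (z=2)
  C: rows 4-6 cols 5-7 -> outside (row miss)
Winner: B at z=2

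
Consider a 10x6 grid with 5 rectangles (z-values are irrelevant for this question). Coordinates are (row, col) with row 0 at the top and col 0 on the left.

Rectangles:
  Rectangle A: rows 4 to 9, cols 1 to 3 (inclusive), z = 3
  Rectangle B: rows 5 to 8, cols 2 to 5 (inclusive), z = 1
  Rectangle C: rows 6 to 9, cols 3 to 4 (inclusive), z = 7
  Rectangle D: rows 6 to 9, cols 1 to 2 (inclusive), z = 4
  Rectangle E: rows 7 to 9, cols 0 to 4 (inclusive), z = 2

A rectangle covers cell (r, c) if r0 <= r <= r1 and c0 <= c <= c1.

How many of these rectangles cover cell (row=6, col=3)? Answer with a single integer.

Check cell (6,3):
  A: rows 4-9 cols 1-3 -> covers
  B: rows 5-8 cols 2-5 -> covers
  C: rows 6-9 cols 3-4 -> covers
  D: rows 6-9 cols 1-2 -> outside (col miss)
  E: rows 7-9 cols 0-4 -> outside (row miss)
Count covering = 3

Answer: 3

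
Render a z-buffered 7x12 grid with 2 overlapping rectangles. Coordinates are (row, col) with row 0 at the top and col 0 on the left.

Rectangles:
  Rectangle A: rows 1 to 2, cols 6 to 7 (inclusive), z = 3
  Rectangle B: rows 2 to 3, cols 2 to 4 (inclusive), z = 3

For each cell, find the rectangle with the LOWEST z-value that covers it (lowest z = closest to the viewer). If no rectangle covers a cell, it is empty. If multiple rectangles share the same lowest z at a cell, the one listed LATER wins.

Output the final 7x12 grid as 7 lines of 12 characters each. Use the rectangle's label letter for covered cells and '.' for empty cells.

............
......AA....
..BBB.AA....
..BBB.......
............
............
............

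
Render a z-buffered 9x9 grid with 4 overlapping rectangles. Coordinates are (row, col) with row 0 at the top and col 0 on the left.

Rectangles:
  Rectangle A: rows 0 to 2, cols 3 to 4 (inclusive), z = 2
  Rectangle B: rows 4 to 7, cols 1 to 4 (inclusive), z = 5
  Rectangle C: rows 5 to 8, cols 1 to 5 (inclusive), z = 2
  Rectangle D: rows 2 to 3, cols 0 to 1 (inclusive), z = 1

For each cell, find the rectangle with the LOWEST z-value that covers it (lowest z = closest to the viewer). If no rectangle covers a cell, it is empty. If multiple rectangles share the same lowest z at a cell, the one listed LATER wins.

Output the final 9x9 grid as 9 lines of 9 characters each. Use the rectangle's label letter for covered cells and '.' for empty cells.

...AA....
...AA....
DD.AA....
DD.......
.BBBB....
.CCCCC...
.CCCCC...
.CCCCC...
.CCCCC...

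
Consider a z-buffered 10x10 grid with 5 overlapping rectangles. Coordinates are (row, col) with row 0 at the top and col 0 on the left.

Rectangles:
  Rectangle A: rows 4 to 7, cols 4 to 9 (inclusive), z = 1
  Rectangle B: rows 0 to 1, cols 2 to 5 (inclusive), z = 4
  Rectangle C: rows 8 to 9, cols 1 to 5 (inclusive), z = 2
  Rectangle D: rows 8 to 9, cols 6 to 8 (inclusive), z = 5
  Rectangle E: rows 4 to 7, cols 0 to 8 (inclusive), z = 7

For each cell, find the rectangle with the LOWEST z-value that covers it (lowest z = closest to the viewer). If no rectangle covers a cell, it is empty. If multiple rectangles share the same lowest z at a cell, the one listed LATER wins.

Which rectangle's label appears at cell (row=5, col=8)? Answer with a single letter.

Check cell (5,8):
  A: rows 4-7 cols 4-9 z=1 -> covers; best now A (z=1)
  B: rows 0-1 cols 2-5 -> outside (row miss)
  C: rows 8-9 cols 1-5 -> outside (row miss)
  D: rows 8-9 cols 6-8 -> outside (row miss)
  E: rows 4-7 cols 0-8 z=7 -> covers; best now A (z=1)
Winner: A at z=1

Answer: A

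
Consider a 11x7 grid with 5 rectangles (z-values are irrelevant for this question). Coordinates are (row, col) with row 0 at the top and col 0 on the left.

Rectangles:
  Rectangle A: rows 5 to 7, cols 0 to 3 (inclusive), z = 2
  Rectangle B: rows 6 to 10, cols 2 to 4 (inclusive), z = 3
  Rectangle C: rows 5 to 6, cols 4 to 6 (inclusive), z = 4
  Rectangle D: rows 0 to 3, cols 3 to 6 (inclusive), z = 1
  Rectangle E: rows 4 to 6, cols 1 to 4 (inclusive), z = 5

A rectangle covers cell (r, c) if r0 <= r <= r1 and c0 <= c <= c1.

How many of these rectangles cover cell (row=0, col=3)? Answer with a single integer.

Check cell (0,3):
  A: rows 5-7 cols 0-3 -> outside (row miss)
  B: rows 6-10 cols 2-4 -> outside (row miss)
  C: rows 5-6 cols 4-6 -> outside (row miss)
  D: rows 0-3 cols 3-6 -> covers
  E: rows 4-6 cols 1-4 -> outside (row miss)
Count covering = 1

Answer: 1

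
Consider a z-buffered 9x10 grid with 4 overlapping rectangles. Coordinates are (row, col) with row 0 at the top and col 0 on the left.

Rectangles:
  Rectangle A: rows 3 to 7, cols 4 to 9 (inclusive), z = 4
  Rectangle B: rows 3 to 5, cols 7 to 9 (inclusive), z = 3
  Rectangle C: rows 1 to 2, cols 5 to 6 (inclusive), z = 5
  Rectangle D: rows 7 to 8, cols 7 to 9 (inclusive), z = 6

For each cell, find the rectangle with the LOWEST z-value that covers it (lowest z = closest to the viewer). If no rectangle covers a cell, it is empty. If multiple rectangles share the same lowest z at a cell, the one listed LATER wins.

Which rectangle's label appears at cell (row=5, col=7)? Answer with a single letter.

Check cell (5,7):
  A: rows 3-7 cols 4-9 z=4 -> covers; best now A (z=4)
  B: rows 3-5 cols 7-9 z=3 -> covers; best now B (z=3)
  C: rows 1-2 cols 5-6 -> outside (row miss)
  D: rows 7-8 cols 7-9 -> outside (row miss)
Winner: B at z=3

Answer: B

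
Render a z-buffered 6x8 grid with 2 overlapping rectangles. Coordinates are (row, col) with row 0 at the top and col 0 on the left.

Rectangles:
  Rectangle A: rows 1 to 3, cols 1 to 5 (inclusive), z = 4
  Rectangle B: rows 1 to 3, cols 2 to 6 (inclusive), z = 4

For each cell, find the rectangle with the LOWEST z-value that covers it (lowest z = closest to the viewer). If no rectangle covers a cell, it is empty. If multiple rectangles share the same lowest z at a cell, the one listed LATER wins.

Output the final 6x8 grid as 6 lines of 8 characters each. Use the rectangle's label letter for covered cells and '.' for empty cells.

........
.ABBBBB.
.ABBBBB.
.ABBBBB.
........
........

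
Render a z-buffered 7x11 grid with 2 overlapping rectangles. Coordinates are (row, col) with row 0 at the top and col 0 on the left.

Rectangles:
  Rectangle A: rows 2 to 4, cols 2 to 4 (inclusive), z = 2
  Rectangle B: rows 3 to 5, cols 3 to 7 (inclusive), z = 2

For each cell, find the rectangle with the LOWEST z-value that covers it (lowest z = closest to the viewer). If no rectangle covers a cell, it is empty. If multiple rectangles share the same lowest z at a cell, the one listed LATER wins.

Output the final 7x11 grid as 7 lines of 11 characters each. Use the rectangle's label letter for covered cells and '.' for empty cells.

...........
...........
..AAA......
..ABBBBB...
..ABBBBB...
...BBBBB...
...........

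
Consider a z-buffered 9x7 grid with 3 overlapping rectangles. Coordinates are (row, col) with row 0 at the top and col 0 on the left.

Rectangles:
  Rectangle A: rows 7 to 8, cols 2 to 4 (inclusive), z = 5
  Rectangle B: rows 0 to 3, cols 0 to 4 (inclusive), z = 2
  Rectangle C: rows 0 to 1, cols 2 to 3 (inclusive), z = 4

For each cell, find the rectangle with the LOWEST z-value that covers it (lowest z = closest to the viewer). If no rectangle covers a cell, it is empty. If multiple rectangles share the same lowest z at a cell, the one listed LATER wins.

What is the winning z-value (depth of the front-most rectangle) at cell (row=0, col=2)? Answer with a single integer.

Answer: 2

Derivation:
Check cell (0,2):
  A: rows 7-8 cols 2-4 -> outside (row miss)
  B: rows 0-3 cols 0-4 z=2 -> covers; best now B (z=2)
  C: rows 0-1 cols 2-3 z=4 -> covers; best now B (z=2)
Winner: B at z=2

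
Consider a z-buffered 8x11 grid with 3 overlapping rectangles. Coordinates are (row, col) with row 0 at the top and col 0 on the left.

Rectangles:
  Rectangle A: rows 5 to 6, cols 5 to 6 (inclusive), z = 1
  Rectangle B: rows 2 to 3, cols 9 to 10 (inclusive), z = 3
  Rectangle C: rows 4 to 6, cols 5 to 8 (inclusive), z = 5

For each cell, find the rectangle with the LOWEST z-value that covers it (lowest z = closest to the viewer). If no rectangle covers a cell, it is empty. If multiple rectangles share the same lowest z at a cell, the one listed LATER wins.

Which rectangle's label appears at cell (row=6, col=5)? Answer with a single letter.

Check cell (6,5):
  A: rows 5-6 cols 5-6 z=1 -> covers; best now A (z=1)
  B: rows 2-3 cols 9-10 -> outside (row miss)
  C: rows 4-6 cols 5-8 z=5 -> covers; best now A (z=1)
Winner: A at z=1

Answer: A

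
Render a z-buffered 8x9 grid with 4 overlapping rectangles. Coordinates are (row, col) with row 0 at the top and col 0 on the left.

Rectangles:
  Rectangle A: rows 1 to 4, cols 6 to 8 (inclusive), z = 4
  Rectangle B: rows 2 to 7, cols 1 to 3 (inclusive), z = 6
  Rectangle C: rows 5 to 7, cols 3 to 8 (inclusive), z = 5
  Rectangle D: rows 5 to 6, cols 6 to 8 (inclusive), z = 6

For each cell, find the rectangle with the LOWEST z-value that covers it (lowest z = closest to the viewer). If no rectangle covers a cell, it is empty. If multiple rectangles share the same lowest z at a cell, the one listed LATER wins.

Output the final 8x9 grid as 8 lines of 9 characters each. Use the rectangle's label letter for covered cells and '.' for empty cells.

.........
......AAA
.BBB..AAA
.BBB..AAA
.BBB..AAA
.BBCCCCCC
.BBCCCCCC
.BBCCCCCC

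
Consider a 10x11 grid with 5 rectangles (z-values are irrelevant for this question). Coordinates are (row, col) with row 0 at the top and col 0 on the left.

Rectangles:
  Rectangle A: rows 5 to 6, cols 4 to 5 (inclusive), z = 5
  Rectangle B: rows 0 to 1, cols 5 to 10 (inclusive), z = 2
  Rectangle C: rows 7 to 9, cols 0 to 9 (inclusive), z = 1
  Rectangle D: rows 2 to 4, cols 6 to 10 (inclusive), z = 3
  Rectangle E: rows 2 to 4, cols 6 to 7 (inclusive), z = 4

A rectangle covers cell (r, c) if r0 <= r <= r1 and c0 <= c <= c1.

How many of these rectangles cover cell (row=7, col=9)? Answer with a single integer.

Answer: 1

Derivation:
Check cell (7,9):
  A: rows 5-6 cols 4-5 -> outside (row miss)
  B: rows 0-1 cols 5-10 -> outside (row miss)
  C: rows 7-9 cols 0-9 -> covers
  D: rows 2-4 cols 6-10 -> outside (row miss)
  E: rows 2-4 cols 6-7 -> outside (row miss)
Count covering = 1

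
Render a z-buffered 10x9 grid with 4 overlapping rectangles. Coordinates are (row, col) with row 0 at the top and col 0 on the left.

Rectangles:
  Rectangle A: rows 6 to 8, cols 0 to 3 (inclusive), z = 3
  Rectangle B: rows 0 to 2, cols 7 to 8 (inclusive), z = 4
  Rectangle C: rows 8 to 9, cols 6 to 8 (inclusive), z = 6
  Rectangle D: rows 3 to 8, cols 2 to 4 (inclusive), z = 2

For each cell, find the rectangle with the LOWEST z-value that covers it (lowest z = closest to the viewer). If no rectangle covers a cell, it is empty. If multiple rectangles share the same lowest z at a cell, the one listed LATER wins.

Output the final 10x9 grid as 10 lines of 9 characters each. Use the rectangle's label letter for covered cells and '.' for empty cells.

.......BB
.......BB
.......BB
..DDD....
..DDD....
..DDD....
AADDD....
AADDD....
AADDD.CCC
......CCC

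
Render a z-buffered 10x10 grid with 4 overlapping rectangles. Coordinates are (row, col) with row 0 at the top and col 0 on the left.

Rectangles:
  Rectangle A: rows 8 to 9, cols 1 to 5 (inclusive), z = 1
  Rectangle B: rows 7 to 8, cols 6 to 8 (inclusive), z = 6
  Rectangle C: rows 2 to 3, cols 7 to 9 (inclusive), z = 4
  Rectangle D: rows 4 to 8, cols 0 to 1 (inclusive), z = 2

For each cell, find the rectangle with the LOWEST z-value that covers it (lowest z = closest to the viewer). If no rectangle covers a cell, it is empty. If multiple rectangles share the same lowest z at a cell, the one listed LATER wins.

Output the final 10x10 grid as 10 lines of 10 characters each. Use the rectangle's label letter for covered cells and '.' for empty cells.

..........
..........
.......CCC
.......CCC
DD........
DD........
DD........
DD....BBB.
DAAAAABBB.
.AAAAA....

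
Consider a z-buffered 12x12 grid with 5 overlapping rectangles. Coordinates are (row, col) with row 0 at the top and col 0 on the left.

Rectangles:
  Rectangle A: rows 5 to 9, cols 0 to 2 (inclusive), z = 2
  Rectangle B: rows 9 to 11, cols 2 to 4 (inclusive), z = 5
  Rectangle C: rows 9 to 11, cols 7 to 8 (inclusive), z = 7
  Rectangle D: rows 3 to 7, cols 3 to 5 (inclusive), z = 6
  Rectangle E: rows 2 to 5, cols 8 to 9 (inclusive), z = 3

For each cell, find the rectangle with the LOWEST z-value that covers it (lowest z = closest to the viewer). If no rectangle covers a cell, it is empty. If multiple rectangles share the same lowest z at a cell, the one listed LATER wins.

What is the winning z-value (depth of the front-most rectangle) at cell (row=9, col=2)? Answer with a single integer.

Answer: 2

Derivation:
Check cell (9,2):
  A: rows 5-9 cols 0-2 z=2 -> covers; best now A (z=2)
  B: rows 9-11 cols 2-4 z=5 -> covers; best now A (z=2)
  C: rows 9-11 cols 7-8 -> outside (col miss)
  D: rows 3-7 cols 3-5 -> outside (row miss)
  E: rows 2-5 cols 8-9 -> outside (row miss)
Winner: A at z=2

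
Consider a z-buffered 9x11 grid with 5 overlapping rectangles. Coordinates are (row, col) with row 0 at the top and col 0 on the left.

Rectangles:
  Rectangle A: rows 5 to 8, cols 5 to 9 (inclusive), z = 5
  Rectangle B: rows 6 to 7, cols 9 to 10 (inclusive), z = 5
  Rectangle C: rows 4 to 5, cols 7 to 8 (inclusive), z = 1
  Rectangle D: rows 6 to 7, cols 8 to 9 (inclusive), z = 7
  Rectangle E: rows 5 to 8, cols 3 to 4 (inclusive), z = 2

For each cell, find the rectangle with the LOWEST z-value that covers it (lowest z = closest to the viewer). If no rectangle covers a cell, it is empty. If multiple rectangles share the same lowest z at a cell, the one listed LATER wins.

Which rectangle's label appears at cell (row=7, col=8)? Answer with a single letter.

Check cell (7,8):
  A: rows 5-8 cols 5-9 z=5 -> covers; best now A (z=5)
  B: rows 6-7 cols 9-10 -> outside (col miss)
  C: rows 4-5 cols 7-8 -> outside (row miss)
  D: rows 6-7 cols 8-9 z=7 -> covers; best now A (z=5)
  E: rows 5-8 cols 3-4 -> outside (col miss)
Winner: A at z=5

Answer: A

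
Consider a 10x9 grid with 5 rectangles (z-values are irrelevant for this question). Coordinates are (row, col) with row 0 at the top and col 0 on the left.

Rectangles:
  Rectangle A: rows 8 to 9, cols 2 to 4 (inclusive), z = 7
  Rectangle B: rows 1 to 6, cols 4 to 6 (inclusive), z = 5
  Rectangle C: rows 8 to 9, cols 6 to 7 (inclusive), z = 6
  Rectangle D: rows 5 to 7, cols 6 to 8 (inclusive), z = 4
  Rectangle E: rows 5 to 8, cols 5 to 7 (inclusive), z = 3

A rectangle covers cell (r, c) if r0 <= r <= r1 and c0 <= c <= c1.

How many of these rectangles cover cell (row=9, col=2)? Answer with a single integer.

Answer: 1

Derivation:
Check cell (9,2):
  A: rows 8-9 cols 2-4 -> covers
  B: rows 1-6 cols 4-6 -> outside (row miss)
  C: rows 8-9 cols 6-7 -> outside (col miss)
  D: rows 5-7 cols 6-8 -> outside (row miss)
  E: rows 5-8 cols 5-7 -> outside (row miss)
Count covering = 1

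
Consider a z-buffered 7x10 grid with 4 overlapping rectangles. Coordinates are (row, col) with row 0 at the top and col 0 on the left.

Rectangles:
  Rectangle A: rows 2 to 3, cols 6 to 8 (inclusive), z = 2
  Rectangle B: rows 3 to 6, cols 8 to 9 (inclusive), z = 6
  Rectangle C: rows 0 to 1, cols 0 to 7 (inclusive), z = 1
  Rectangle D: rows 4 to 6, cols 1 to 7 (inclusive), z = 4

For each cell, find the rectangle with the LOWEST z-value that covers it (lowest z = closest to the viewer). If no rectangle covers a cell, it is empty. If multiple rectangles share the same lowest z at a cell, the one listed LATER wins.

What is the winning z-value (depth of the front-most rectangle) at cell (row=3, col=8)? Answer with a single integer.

Answer: 2

Derivation:
Check cell (3,8):
  A: rows 2-3 cols 6-8 z=2 -> covers; best now A (z=2)
  B: rows 3-6 cols 8-9 z=6 -> covers; best now A (z=2)
  C: rows 0-1 cols 0-7 -> outside (row miss)
  D: rows 4-6 cols 1-7 -> outside (row miss)
Winner: A at z=2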